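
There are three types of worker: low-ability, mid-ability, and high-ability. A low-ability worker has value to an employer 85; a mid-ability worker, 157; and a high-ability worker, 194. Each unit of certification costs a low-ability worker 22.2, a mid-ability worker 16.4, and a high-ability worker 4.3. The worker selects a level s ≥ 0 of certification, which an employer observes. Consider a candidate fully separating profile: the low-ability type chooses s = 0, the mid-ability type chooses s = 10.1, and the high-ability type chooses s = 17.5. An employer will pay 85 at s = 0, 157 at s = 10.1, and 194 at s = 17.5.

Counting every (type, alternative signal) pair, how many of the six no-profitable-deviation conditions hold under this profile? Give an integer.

Low-ability (own payoff 85): to s=10.1 gives 157 − 22.2×10.1 = -67.22 → no gain ✓; to s=17.5 gives 194 − 22.2×17.5 = -194.5 → no gain ✓.
Mid-ability (own payoff 157 − 16.4×10.1 = -8.64): to s=0 gives 85 → profitable ✗; to s=17.5 gives 194 − 16.4×17.5 = -93 → no gain ✓.
High-ability (own payoff 194 − 4.3×17.5 = 118.75): to s=0 gives 85 → no gain ✓; to s=10.1 gives 157 − 4.3×10.1 = 113.57 → no gain ✓.
5 of the 6 constraints hold; not an equilibrium.

5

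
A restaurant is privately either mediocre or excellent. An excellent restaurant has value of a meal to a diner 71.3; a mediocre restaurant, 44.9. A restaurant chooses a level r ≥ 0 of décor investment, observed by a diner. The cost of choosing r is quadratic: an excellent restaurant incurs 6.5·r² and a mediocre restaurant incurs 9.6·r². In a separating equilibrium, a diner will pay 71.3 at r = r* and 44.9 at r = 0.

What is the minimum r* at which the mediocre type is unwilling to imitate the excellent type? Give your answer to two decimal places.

1.66

The mediocre type at r = 0 receives 44.9; imitating at r* yields 71.3 − 9.6·r*².
Indifference: 44.9 = 71.3 − 9.6·r*², so r*² = (71.3 − 44.9) / 9.6 = 2.75.
r* = √2.75 ≈ 1.66.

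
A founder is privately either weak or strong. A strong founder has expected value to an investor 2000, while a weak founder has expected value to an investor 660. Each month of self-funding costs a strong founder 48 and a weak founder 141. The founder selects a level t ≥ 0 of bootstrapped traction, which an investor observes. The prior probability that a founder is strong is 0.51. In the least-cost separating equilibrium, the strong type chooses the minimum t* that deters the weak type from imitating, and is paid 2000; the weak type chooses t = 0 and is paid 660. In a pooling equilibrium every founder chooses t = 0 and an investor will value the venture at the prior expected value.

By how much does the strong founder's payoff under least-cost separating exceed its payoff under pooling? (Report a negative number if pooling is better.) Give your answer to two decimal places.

200.43

Least-cost separating signal: t* solves 660 = 2000 − 141·t*, so t* = (2000 − 660)/141 ≈ 9.5035.
Strong type's separating payoff: 2000 − 48 × t* = 2000 − 48 × (2000 − 660)/141 = 2000 − 64320/141 ≈ 1543.8298.
Pooling payoff: 0.51 × 2000 + 0.49 × 660 = 1343.4.
Difference: 1543.8298 − 1343.4 = 200.4298, i.e. 200.43 to two decimal places.
The strong type prefers to separate.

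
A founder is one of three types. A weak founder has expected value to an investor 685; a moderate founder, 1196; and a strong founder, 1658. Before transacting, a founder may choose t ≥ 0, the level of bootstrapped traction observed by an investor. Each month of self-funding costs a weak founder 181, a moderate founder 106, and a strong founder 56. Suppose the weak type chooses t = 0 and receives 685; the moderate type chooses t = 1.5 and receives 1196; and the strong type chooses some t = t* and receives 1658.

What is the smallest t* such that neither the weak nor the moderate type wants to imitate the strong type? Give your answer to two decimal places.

Moderate type (on-path payoff 1196 − 106×1.5 = 1037) won't mimic when 1037 ≥ 1658 − 106·t*, i.e. t* ≥ 5.86.
Weak type (on-path payoff 685) won't mimic when 685 ≥ 1658 − 181·t*, i.e. t* ≥ 5.38.
Both must hold, so t* = max(5.38, 5.86) = 5.86. The moderate type's constraint binds.

5.86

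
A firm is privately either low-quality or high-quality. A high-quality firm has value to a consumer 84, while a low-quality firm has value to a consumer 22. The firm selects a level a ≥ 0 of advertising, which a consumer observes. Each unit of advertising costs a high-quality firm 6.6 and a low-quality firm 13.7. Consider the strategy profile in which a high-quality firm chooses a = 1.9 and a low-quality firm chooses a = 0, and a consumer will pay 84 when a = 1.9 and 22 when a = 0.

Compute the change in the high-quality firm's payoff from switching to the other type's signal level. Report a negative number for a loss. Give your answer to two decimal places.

-49.46

Playing a = 1.9 the high-quality firm receives 84 − 6.6 × 1.9 = 71.46.
Deviating to a = 0 yields 22 instead.
Gain from deviating: 22 − 71.46 = -49.46.
The gain is negative, so the high-quality type's incentive-compatibility constraint is satisfied.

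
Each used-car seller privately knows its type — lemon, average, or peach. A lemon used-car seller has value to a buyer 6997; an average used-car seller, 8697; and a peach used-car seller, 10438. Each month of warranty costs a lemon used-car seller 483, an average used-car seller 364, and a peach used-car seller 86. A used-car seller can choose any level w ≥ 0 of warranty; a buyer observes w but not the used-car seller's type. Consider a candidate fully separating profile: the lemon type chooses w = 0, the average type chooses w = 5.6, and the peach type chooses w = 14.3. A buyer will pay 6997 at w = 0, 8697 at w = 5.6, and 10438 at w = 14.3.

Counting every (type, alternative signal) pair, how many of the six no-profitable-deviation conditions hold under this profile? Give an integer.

Peach (own payoff 10438 − 86×14.3 = 9208.2): to w=0 gives 6997 → no gain ✓; to w=5.6 gives 8697 − 86×5.6 = 8215.4 → no gain ✓.
Lemon (own payoff 6997): to w=5.6 gives 8697 − 483×5.6 = 5992.2 → no gain ✓; to w=14.3 gives 10438 − 483×14.3 = 3531.1 → no gain ✓.
Average (own payoff 8697 − 364×5.6 = 6658.6): to w=0 gives 6997 → profitable ✗; to w=14.3 gives 10438 − 364×14.3 = 5232.8 → no gain ✓.
5 of the 6 constraints hold; not an equilibrium.

5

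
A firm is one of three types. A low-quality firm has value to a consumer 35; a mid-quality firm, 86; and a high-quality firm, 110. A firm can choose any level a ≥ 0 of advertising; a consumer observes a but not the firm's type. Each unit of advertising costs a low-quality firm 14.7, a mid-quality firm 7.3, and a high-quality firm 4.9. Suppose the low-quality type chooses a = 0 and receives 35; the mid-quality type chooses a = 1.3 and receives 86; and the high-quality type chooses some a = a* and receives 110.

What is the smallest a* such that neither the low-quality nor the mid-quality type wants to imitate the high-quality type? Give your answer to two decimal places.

5.10

Low-quality type (on-path payoff 35) won't mimic when 35 ≥ 110 − 14.7·a*, i.e. a* ≥ 5.10.
Mid-quality type (on-path payoff 86 − 7.3×1.3 = 76.51) won't mimic when 76.51 ≥ 110 − 7.3·a*, i.e. a* ≥ 4.59.
Both must hold, so a* = max(5.10, 4.59) = 5.10. The low-quality type's constraint binds.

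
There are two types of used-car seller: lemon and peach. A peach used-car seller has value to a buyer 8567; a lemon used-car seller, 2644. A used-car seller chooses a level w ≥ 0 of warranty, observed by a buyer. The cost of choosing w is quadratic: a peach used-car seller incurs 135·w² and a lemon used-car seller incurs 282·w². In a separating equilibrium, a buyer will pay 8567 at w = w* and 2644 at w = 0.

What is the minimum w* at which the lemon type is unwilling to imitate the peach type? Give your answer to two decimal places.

4.58

The lemon type at w = 0 receives 2644; imitating at w* yields 8567 − 282·w*².
Indifference: 2644 = 8567 − 282·w*², so w*² = (8567 − 2644) / 282 ≈ 21.0035.
w* = √21.0035 ≈ 4.58.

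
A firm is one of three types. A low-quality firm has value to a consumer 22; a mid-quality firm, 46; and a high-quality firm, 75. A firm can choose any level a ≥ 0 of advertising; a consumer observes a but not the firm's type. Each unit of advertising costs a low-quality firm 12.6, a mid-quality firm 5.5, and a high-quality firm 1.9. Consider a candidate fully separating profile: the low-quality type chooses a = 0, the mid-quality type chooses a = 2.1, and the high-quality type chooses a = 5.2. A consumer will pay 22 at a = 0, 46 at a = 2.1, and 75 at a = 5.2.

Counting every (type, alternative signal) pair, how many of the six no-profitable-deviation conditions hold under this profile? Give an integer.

High-quality (own payoff 75 − 1.9×5.2 = 65.12): to a=0 gives 22 → no gain ✓; to a=2.1 gives 46 − 1.9×2.1 = 42.01 → no gain ✓.
Low-quality (own payoff 22): to a=2.1 gives 46 − 12.6×2.1 = 19.54 → no gain ✓; to a=5.2 gives 75 − 12.6×5.2 = 9.48 → no gain ✓.
Mid-quality (own payoff 46 − 5.5×2.1 = 34.45): to a=0 gives 22 → no gain ✓; to a=5.2 gives 75 − 5.5×5.2 = 46.4 → profitable ✗.
5 of the 6 constraints hold; not an equilibrium.

5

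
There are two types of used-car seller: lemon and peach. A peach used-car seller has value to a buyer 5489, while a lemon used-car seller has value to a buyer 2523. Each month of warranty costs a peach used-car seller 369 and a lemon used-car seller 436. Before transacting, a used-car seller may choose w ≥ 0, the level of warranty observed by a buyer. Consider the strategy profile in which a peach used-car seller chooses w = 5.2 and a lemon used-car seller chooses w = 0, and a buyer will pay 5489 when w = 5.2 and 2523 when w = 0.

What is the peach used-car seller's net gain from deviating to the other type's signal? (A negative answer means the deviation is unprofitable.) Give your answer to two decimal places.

-1047.20

Playing w = 5.2 the peach used-car seller receives 5489 − 369 × 5.2 = 3570.2.
Deviating to w = 0 yields 2523 instead.
Gain from deviating: 2523 − 3570.2 = -1047.20.
The gain is negative, so the peach type's incentive-compatibility constraint is satisfied.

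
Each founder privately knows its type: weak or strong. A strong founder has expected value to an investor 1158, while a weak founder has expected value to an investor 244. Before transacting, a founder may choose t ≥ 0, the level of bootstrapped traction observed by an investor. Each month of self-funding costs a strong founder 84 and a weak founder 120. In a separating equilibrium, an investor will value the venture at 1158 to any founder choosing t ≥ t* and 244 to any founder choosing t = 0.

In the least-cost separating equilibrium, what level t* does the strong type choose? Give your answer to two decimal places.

7.62

A weak founder choosing t = 0 receives 244.
Imitating at t* instead would pay 1158 at cost 120·t*, netting 1158 − 120·t*.
Indifference: 244 = 1158 − 120·t*, so t* = (1158 − 244) / 120 ≈ 7.62.
This is the weak type's binding incentive-compatibility constraint; any t ≥ 7.62 sustains separation on that side.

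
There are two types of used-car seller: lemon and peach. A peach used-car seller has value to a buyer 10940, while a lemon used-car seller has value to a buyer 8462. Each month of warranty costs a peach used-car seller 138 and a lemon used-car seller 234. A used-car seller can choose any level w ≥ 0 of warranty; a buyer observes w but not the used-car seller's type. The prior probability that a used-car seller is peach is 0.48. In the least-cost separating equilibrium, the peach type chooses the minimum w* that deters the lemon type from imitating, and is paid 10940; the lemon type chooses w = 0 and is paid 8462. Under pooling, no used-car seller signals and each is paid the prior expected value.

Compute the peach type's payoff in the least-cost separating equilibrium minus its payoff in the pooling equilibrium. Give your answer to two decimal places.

Least-cost separating signal: w* solves 8462 = 10940 − 234·w*, so w* = (10940 − 8462)/234 ≈ 10.5897.
Peach type's separating payoff: 10940 − 138 × w* = 10940 − 138 × (10940 − 8462)/234 = 10940 − 341964/234 ≈ 9478.6154.
Pooling payoff: 0.48 × 10940 + 0.52 × 8462 = 9651.44.
Difference: 9478.6154 − 9651.44 = -172.8246, i.e. -172.82 to two decimal places.
The peach type would prefer the pooling outcome.

-172.82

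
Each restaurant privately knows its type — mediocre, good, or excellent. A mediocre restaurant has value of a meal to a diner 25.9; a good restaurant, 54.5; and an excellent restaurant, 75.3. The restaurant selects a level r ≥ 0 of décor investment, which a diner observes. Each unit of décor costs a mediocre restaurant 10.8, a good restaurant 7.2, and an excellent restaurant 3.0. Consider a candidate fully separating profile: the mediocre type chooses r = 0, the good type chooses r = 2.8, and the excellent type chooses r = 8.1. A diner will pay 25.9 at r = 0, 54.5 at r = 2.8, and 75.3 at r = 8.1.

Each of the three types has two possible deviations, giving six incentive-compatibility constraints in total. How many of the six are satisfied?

6

Excellent (own payoff 75.3 − 3.0×8.1 = 51): to r=0 gives 25.9 → no gain ✓; to r=2.8 gives 54.5 − 3.0×2.8 = 46.1 → no gain ✓.
Mediocre (own payoff 25.9): to r=2.8 gives 54.5 − 10.8×2.8 = 24.26 → no gain ✓; to r=8.1 gives 75.3 − 10.8×8.1 = -12.18 → no gain ✓.
Good (own payoff 54.5 − 7.2×2.8 = 34.34): to r=0 gives 25.9 → no gain ✓; to r=8.1 gives 75.3 − 7.2×8.1 = 16.98 → no gain ✓.
6 of the 6 constraints hold; this profile is a separating equilibrium.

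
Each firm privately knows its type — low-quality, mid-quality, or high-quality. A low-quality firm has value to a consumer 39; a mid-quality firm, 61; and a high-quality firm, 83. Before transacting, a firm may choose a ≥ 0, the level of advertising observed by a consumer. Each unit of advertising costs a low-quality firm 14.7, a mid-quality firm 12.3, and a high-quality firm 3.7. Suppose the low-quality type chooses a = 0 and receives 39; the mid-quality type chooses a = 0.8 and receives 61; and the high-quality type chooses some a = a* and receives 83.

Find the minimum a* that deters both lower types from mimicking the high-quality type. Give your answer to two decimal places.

Low-quality type (on-path payoff 39) won't mimic when 39 ≥ 83 − 14.7·a*, i.e. a* ≥ 2.99.
Mid-quality type (on-path payoff 61 − 12.3×0.8 = 51.16) won't mimic when 51.16 ≥ 83 − 12.3·a*, i.e. a* ≥ 2.59.
Both must hold, so a* = max(2.99, 2.59) = 2.99. The low-quality type's constraint binds.

2.99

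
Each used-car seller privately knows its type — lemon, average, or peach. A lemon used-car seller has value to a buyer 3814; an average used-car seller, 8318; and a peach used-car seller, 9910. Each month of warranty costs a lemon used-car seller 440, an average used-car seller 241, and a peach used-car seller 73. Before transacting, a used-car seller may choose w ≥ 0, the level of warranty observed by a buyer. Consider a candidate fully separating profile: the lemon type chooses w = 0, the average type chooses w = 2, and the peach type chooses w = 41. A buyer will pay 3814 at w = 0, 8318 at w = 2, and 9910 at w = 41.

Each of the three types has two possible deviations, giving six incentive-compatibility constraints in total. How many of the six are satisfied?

Lemon (own payoff 3814): to w=2 gives 8318 − 440×2 = 7438 → profitable ✗; to w=41 gives 9910 − 440×41 = -8130 → no gain ✓.
Peach (own payoff 9910 − 73×41 = 6917): to w=0 gives 3814 → no gain ✓; to w=2 gives 8318 − 73×2 = 8172 → profitable ✗.
Average (own payoff 8318 − 241×2 = 7836): to w=0 gives 3814 → no gain ✓; to w=41 gives 9910 − 241×41 = 29 → no gain ✓.
4 of the 6 constraints hold; not an equilibrium.

4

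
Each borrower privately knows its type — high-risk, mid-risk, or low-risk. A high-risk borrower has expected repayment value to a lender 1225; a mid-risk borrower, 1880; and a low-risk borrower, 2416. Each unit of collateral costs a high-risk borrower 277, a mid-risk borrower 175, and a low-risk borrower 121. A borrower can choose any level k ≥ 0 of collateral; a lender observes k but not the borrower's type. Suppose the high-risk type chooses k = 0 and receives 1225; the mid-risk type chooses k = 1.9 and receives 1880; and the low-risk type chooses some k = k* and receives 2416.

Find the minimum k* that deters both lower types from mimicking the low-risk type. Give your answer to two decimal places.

High-risk type (on-path payoff 1225) won't mimic when 1225 ≥ 2416 − 277·k*, i.e. k* ≥ 4.30.
Mid-risk type (on-path payoff 1880 − 175×1.9 = 1547.5) won't mimic when 1547.5 ≥ 2416 − 175·k*, i.e. k* ≥ 4.96.
Both must hold, so k* = max(4.30, 4.96) = 4.96. The mid-risk type's constraint binds.

4.96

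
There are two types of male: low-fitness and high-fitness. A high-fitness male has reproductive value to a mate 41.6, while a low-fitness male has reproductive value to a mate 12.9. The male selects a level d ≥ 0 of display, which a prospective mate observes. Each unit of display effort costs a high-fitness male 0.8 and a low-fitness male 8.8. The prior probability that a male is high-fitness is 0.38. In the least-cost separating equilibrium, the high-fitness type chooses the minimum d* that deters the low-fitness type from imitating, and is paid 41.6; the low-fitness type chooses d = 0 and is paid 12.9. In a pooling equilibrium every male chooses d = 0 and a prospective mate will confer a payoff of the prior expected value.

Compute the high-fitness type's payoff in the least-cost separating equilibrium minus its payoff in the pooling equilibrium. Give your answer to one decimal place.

15.2

Least-cost separating signal: d* solves 12.9 = 41.6 − 8.8·d*, so d* = (41.6 − 12.9)/8.8 ≈ 3.2614.
High-fitness type's separating payoff: 41.6 − 0.8 × d* = 41.6 − 0.8 × (41.6 − 12.9)/8.8 = 41.6 − 22.96/8.8 ≈ 38.991.
Pooling payoff: 0.38 × 41.6 + 0.62 × 12.9 = 23.806.
Difference: 38.991 − 23.806 = 15.185, i.e. 15.2 to one decimal place.
The high-fitness type prefers to separate.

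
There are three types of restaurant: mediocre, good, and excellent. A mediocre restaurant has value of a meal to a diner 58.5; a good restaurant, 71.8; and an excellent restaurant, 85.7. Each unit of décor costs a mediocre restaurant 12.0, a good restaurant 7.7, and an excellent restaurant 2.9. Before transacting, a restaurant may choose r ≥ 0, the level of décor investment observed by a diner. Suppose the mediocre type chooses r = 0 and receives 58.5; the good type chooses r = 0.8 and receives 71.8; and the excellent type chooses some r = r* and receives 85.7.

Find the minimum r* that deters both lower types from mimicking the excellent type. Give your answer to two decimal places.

2.61

Good type (on-path payoff 71.8 − 7.7×0.8 = 65.64) won't mimic when 65.64 ≥ 85.7 − 7.7·r*, i.e. r* ≥ 2.61.
Mediocre type (on-path payoff 58.5) won't mimic when 58.5 ≥ 85.7 − 12.0·r*, i.e. r* ≥ 2.27.
Both must hold, so r* = max(2.27, 2.61) = 2.61. The good type's constraint binds.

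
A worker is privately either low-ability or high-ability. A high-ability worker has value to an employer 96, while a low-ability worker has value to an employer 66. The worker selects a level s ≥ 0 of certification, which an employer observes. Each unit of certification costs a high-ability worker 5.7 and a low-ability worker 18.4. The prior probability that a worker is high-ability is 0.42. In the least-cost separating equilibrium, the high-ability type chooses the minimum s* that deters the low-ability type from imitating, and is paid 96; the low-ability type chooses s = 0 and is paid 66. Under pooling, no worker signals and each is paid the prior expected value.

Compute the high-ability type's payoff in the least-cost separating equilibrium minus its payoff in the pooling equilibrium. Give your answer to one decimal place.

8.1

Least-cost separating signal: s* solves 66 = 96 − 18.4·s*, so s* = (96 − 66)/18.4 ≈ 1.6304.
High-ability type's separating payoff: 96 − 5.7 × s* = 96 − 5.7 × (96 − 66)/18.4 = 96 − 171/18.4 ≈ 86.707.
Pooling payoff: 0.42 × 96 + 0.58 × 66 = 78.6.
Difference: 86.707 − 78.6 = 8.107, i.e. 8.1 to one decimal place.
The high-ability type prefers to separate.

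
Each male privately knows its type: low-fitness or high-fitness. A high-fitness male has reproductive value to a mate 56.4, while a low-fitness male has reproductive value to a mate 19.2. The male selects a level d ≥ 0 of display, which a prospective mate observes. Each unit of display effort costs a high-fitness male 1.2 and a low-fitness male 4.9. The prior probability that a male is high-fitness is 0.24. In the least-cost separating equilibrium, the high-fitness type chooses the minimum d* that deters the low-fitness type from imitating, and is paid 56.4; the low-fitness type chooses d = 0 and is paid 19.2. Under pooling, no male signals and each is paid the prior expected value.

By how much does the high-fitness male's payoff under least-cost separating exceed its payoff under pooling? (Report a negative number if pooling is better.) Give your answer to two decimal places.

19.16

Least-cost separating signal: d* solves 19.2 = 56.4 − 4.9·d*, so d* = (56.4 − 19.2)/4.9 ≈ 7.5918.
High-fitness type's separating payoff: 56.4 − 1.2 × d* = 56.4 − 1.2 × (56.4 − 19.2)/4.9 = 56.4 − 44.64/4.9 ≈ 47.2898.
Pooling payoff: 0.24 × 56.4 + 0.76 × 19.2 = 28.128.
Difference: 47.2898 − 28.128 = 19.1618, i.e. 19.16 to two decimal places.
The high-fitness type prefers to separate.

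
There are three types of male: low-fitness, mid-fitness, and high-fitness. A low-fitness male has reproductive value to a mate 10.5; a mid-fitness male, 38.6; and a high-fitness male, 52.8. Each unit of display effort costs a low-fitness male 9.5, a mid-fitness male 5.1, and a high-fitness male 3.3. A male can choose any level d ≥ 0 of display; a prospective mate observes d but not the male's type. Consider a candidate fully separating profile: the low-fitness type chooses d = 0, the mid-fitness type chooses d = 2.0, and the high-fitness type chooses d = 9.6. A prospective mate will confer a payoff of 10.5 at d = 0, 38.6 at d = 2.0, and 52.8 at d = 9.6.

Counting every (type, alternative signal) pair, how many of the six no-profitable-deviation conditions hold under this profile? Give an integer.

4

Mid-fitness (own payoff 38.6 − 5.1×2.0 = 28.4): to d=0 gives 10.5 → no gain ✓; to d=9.6 gives 52.8 − 5.1×9.6 = 3.84 → no gain ✓.
High-fitness (own payoff 52.8 − 3.3×9.6 = 21.12): to d=0 gives 10.5 → no gain ✓; to d=2.0 gives 38.6 − 3.3×2.0 = 32 → profitable ✗.
Low-fitness (own payoff 10.5): to d=2.0 gives 38.6 − 9.5×2.0 = 19.6 → profitable ✗; to d=9.6 gives 52.8 − 9.5×9.6 = -38.4 → no gain ✓.
4 of the 6 constraints hold; not an equilibrium.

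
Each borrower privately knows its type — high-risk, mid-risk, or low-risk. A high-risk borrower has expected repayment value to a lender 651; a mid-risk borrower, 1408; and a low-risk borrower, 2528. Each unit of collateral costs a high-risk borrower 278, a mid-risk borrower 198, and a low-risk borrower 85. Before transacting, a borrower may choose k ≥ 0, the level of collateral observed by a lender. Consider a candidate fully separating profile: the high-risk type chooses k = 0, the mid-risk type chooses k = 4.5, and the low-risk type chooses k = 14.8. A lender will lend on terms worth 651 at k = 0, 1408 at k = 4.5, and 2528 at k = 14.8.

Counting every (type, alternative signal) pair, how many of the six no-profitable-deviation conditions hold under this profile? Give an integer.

High-risk (own payoff 651): to k=4.5 gives 1408 − 278×4.5 = 157 → no gain ✓; to k=14.8 gives 2528 − 278×14.8 = -1586.4 → no gain ✓.
Low-risk (own payoff 2528 − 85×14.8 = 1270): to k=0 gives 651 → no gain ✓; to k=4.5 gives 1408 − 85×4.5 = 1025.5 → no gain ✓.
Mid-risk (own payoff 1408 − 198×4.5 = 517): to k=0 gives 651 → profitable ✗; to k=14.8 gives 2528 − 198×14.8 = -402.4 → no gain ✓.
5 of the 6 constraints hold; not an equilibrium.

5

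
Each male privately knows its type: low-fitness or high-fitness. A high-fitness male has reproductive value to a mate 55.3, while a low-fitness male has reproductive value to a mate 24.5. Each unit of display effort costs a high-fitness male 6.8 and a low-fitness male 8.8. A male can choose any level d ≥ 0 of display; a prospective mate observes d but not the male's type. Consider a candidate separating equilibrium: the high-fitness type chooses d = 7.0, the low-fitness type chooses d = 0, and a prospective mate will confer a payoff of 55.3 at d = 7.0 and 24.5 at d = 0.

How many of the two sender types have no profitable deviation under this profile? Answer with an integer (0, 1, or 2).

1

High-fitness type: signal → 55.3 − 6.8 × 7.0 = 7.7; deviate to 0 → 24.5. IC fails (7.7 < 24.5).
Low-fitness type: stay at 0 → 24.5; mimic → 55.3 − 8.8 × 7.0 = -6.3. IC holds (24.5 ≥ -6.3).
1 of 2 constraints hold, so this profile is not an equilibrium.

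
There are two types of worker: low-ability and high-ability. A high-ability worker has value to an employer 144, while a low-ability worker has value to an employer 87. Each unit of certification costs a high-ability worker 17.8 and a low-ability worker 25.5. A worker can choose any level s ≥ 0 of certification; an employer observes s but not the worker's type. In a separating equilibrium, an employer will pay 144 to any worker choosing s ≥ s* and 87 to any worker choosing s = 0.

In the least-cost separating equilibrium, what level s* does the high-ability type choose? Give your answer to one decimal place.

A low-ability worker choosing s = 0 receives 87.
Imitating at s* instead would pay 144 at cost 25.5·s*, netting 144 − 25.5·s*.
Indifference: 87 = 144 − 25.5·s*, so s* = (144 − 87) / 25.5 ≈ 2.2.
At s* the low-ability type's incentive constraint just binds; the high-ability type strictly prefers s* since its per-unit cost is lower.

2.2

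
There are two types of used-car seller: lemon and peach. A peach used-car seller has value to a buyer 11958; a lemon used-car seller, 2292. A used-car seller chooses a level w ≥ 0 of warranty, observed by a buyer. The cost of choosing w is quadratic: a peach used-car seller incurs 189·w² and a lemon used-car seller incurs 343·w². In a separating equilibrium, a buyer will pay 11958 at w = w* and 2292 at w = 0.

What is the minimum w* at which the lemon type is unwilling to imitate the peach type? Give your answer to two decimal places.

The lemon type at w = 0 receives 2292; imitating at w* yields 11958 − 343·w*².
Indifference: 2292 = 11958 − 343·w*², so w*² = (11958 − 2292) / 343 ≈ 28.1808.
w* = √28.1808 ≈ 5.31.

5.31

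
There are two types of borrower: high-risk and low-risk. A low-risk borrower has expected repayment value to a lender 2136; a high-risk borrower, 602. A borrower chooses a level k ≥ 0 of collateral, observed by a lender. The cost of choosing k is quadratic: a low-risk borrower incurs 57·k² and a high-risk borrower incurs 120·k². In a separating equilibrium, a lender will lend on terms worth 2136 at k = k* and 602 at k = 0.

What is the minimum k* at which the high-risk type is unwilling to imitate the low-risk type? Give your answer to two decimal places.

The high-risk type at k = 0 receives 602; imitating at k* yields 2136 − 120·k*².
Indifference: 602 = 2136 − 120·k*², so k*² = (2136 − 602) / 120 ≈ 12.7833.
k* = √12.7833 ≈ 3.58.

3.58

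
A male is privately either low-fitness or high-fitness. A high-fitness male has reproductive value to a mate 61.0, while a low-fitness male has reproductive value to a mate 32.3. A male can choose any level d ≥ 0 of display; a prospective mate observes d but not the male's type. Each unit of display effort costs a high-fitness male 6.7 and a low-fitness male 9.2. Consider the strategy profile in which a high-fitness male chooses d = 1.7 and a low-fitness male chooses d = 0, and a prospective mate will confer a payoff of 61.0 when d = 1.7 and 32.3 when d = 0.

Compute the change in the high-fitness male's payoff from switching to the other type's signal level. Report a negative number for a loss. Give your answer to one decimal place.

-17.3

Playing d = 1.7 the high-fitness male receives 61.0 − 6.7 × 1.7 = 49.61.
Deviating to d = 0 yields 32.3 instead.
Gain from deviating: 32.3 − 49.61 = -17.31, i.e. -17.3 to one decimal place.
The gain is negative, so the high-fitness type's incentive-compatibility constraint is satisfied.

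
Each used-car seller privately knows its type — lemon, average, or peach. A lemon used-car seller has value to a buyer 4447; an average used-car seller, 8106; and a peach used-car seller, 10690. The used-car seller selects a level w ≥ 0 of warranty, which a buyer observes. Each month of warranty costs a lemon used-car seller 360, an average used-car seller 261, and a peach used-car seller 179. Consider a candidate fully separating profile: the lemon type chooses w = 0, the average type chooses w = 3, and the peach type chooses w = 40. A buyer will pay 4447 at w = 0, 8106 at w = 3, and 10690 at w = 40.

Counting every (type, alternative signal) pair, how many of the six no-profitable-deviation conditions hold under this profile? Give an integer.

Average (own payoff 8106 − 261×3 = 7323): to w=0 gives 4447 → no gain ✓; to w=40 gives 10690 − 261×40 = 250 → no gain ✓.
Lemon (own payoff 4447): to w=3 gives 8106 − 360×3 = 7026 → profitable ✗; to w=40 gives 10690 − 360×40 = -3710 → no gain ✓.
Peach (own payoff 10690 − 179×40 = 3530): to w=0 gives 4447 → profitable ✗; to w=3 gives 8106 − 179×3 = 7569 → profitable ✗.
3 of the 6 constraints hold; not an equilibrium.

3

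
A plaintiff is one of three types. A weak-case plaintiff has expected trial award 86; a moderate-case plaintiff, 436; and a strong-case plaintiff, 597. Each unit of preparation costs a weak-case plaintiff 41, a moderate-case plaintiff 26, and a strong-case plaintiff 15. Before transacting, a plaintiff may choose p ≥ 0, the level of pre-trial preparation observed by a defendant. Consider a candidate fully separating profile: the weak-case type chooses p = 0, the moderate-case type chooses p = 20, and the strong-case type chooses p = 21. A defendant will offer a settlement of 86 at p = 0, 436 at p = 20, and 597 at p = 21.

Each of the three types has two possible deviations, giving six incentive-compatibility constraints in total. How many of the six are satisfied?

Weak-case (own payoff 86): to p=20 gives 436 − 41×20 = -384 → no gain ✓; to p=21 gives 597 − 41×21 = -264 → no gain ✓.
Strong-case (own payoff 597 − 15×21 = 282): to p=0 gives 86 → no gain ✓; to p=20 gives 436 − 15×20 = 136 → no gain ✓.
Moderate-case (own payoff 436 − 26×20 = -84): to p=0 gives 86 → profitable ✗; to p=21 gives 597 − 26×21 = 51 → profitable ✗.
4 of the 6 constraints hold; not an equilibrium.

4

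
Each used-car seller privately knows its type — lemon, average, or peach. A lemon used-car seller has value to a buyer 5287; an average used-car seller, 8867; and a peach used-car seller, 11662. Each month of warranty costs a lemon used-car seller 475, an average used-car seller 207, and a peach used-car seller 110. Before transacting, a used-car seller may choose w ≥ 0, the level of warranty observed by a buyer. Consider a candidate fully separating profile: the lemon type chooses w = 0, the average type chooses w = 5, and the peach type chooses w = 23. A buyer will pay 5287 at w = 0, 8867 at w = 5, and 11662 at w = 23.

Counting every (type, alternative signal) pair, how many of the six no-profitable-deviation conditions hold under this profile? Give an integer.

5

Lemon (own payoff 5287): to w=5 gives 8867 − 475×5 = 6492 → profitable ✗; to w=23 gives 11662 − 475×23 = 737 → no gain ✓.
Average (own payoff 8867 − 207×5 = 7832): to w=0 gives 5287 → no gain ✓; to w=23 gives 11662 − 207×23 = 6901 → no gain ✓.
Peach (own payoff 11662 − 110×23 = 9132): to w=0 gives 5287 → no gain ✓; to w=5 gives 8867 − 110×5 = 8317 → no gain ✓.
5 of the 6 constraints hold; not an equilibrium.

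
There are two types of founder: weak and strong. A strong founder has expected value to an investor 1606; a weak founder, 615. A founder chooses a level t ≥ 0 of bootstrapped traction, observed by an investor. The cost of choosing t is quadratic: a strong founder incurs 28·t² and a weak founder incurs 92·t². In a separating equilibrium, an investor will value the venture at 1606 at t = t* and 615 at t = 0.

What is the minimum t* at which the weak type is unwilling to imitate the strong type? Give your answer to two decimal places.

3.28

The weak type at t = 0 receives 615; imitating at t* yields 1606 − 92·t*².
Indifference: 615 = 1606 − 92·t*², so t*² = (1606 − 615) / 92 ≈ 10.7717.
t* = √10.7717 ≈ 3.28.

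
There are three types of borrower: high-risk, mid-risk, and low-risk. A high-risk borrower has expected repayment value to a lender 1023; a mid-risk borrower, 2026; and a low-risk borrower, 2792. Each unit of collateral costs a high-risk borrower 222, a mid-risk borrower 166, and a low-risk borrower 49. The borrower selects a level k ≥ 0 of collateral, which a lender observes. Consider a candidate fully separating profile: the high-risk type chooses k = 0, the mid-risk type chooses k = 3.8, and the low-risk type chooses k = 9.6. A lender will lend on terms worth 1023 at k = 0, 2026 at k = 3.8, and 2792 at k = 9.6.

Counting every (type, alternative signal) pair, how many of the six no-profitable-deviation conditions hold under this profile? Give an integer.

5

Mid-risk (own payoff 2026 − 166×3.8 = 1395.2): to k=0 gives 1023 → no gain ✓; to k=9.6 gives 2792 − 166×9.6 = 1198.4 → no gain ✓.
High-risk (own payoff 1023): to k=3.8 gives 2026 − 222×3.8 = 1182.4 → profitable ✗; to k=9.6 gives 2792 − 222×9.6 = 660.8 → no gain ✓.
Low-risk (own payoff 2792 − 49×9.6 = 2321.6): to k=0 gives 1023 → no gain ✓; to k=3.8 gives 2026 − 49×3.8 = 1839.8 → no gain ✓.
5 of the 6 constraints hold; not an equilibrium.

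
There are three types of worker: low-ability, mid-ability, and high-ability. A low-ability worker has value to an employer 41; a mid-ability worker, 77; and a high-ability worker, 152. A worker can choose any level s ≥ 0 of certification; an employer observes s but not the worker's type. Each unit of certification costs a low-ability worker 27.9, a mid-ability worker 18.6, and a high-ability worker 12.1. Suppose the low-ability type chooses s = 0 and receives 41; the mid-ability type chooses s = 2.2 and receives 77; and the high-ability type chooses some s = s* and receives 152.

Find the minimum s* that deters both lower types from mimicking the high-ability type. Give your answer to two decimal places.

6.23

Low-ability type (on-path payoff 41) won't mimic when 41 ≥ 152 − 27.9·s*, i.e. s* ≥ 3.98.
Mid-ability type (on-path payoff 77 − 18.6×2.2 = 36.08) won't mimic when 36.08 ≥ 152 − 18.6·s*, i.e. s* ≥ 6.23.
Both must hold, so s* = max(3.98, 6.23) = 6.23. The mid-ability type's constraint binds.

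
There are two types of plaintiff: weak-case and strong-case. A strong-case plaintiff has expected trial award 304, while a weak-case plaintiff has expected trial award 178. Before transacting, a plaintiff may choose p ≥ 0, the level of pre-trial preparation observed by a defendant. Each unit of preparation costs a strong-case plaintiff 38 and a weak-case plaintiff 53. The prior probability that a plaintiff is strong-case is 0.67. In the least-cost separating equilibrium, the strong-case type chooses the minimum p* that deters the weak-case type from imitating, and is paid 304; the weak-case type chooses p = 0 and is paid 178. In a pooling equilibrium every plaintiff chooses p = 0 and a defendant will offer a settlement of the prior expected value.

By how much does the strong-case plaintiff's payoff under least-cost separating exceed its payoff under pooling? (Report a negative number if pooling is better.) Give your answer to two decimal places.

Least-cost separating signal: p* solves 178 = 304 − 53·p*, so p* = (304 − 178)/53 ≈ 2.3774.
Strong-case type's separating payoff: 304 − 38 × p* = 304 − 38 × (304 − 178)/53 = 304 − 4788/53 ≈ 213.6604.
Pooling payoff: 0.67 × 304 + 0.33 × 178 = 262.42.
Difference: 213.6604 − 262.42 = -48.7596, i.e. -48.76 to two decimal places.
The strong-case type would prefer the pooling outcome.

-48.76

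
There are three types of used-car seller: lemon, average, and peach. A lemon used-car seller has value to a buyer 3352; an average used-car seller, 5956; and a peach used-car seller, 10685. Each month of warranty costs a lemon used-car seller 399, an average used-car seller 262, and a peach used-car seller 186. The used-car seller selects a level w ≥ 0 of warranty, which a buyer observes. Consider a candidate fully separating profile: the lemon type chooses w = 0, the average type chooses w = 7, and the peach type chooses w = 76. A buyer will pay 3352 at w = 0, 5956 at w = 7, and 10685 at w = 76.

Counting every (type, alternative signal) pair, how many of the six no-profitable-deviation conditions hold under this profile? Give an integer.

4

Average (own payoff 5956 − 262×7 = 4122): to w=0 gives 3352 → no gain ✓; to w=76 gives 10685 − 262×76 = -9227 → no gain ✓.
Peach (own payoff 10685 − 186×76 = -3451): to w=0 gives 3352 → profitable ✗; to w=7 gives 5956 − 186×7 = 4654 → profitable ✗.
Lemon (own payoff 3352): to w=7 gives 5956 − 399×7 = 3163 → no gain ✓; to w=76 gives 10685 − 399×76 = -19639 → no gain ✓.
4 of the 6 constraints hold; not an equilibrium.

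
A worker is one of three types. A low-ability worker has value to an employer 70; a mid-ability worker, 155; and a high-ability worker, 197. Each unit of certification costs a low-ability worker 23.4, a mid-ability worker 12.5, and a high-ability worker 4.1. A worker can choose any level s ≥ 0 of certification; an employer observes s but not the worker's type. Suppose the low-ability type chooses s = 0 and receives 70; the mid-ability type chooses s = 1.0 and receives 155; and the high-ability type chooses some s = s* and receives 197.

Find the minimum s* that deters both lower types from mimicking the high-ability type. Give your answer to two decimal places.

Mid-ability type (on-path payoff 155 − 12.5×1.0 = 142.5) won't mimic when 142.5 ≥ 197 − 12.5·s*, i.e. s* ≥ 4.36.
Low-ability type (on-path payoff 70) won't mimic when 70 ≥ 197 − 23.4·s*, i.e. s* ≥ 5.43.
Both must hold, so s* = max(5.43, 4.36) = 5.43. The low-ability type's constraint binds.

5.43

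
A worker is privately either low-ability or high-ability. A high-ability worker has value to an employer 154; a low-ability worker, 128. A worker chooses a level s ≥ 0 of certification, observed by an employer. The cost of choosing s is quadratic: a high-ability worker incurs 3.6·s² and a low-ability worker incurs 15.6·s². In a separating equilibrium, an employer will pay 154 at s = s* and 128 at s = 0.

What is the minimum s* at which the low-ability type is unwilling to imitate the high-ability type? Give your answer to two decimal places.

1.29

The low-ability type at s = 0 receives 128; imitating at s* yields 154 − 15.6·s*².
Indifference: 128 = 154 − 15.6·s*², so s*² = (154 − 128) / 15.6 ≈ 1.6667.
s* = √1.6667 ≈ 1.29.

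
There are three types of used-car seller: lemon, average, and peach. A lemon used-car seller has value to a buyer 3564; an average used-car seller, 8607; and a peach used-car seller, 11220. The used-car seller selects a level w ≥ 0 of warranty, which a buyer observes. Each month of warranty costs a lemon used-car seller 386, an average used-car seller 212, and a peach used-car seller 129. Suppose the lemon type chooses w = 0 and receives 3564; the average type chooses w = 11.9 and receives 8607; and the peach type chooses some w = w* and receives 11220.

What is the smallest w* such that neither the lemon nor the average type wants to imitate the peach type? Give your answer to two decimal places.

Average type (on-path payoff 8607 − 212×11.9 = 6084.2) won't mimic when 6084.2 ≥ 11220 − 212·w*, i.e. w* ≥ 24.23.
Lemon type (on-path payoff 3564) won't mimic when 3564 ≥ 11220 − 386·w*, i.e. w* ≥ 19.83.
Both must hold, so w* = max(19.83, 24.23) = 24.23. The average type's constraint binds.

24.23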